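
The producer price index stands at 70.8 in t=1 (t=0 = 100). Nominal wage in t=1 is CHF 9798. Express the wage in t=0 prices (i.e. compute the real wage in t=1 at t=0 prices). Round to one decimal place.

Real = Nominal ÷ (Index/100) = 9798 ÷ (70.8/100)
     = 9798 ÷ 0.708 = 13838.9831

13839.0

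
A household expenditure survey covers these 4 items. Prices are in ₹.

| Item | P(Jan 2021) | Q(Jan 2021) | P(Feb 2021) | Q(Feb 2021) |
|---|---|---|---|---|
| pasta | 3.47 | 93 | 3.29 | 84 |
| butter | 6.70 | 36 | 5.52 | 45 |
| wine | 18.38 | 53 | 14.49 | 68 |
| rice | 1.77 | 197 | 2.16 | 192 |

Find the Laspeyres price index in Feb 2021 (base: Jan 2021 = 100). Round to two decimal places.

Laspeyres price index uses base-period quantities as weights.
ΣP(Feb 2021)·Q(Jan 2021) = 3.29×93 + 5.52×36 + 14.49×53 + 2.16×197 = 305.97 + 198.72 + 767.97 + 425.52 = 1698.18
ΣP(Jan 2021)·Q(Jan 2021) = 3.47×93 + 6.70×36 + 18.38×53 + 1.77×197 = 322.71 + 241.2 + 974.14 + 348.69 = 1886.74
Index = 1698.18 / 1886.74 × 100 = 90.0060

90.01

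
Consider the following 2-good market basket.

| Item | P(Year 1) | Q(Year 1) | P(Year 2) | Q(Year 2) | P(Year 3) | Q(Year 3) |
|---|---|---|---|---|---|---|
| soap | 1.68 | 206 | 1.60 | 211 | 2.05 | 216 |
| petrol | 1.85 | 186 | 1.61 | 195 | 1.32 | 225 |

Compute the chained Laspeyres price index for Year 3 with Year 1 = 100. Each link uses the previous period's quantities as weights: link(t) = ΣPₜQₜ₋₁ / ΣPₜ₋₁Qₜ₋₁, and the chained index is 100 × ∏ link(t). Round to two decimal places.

96.52

Link Year 1→Year 2:
ΣP(Year 2)Q(Year 1) = 1.60×206 + 1.61×186 = 329.6 + 299.46 = 629.06
ΣP(Year 1)Q(Year 1) = 1.68×206 + 1.85×186 = 346.08 + 344.1 = 690.18
link = 629.06/690.18 = 0.911443
Link Year 2→Year 3:
ΣP(Year 3)Q(Year 2) = 2.05×211 + 1.32×195 = 432.55 + 257.4 = 689.95
ΣP(Year 2)Q(Year 2) = 1.60×211 + 1.61×195 = 337.6 + 313.95 = 651.55
link = 689.95/651.55 = 1.058936
Chained index = 100 × 0.911443 × 1.058936 = 96.5161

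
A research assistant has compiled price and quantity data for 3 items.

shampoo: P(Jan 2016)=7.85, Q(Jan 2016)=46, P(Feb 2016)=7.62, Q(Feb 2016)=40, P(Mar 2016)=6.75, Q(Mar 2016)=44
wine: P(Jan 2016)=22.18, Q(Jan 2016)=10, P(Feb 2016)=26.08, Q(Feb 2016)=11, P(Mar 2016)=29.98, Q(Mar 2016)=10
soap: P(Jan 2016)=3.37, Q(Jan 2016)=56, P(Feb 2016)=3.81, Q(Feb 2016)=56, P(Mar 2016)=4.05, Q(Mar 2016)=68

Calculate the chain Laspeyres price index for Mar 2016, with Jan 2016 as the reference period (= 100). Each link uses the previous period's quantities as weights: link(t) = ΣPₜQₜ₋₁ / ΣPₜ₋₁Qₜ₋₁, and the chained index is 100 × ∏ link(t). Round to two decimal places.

109.74

Link Jan 2016→Feb 2016:
ΣP(Feb 2016)Q(Jan 2016) = 7.62×46 + 26.08×10 + 3.81×56 = 350.52 + 260.8 + 213.36 = 824.68
ΣP(Jan 2016)Q(Jan 2016) = 7.85×46 + 22.18×10 + 3.37×56 = 361.1 + 221.8 + 188.72 = 771.62
link = 824.68/771.62 = 1.068764
Link Feb 2016→Mar 2016:
ΣP(Mar 2016)Q(Feb 2016) = 6.75×40 + 29.98×11 + 4.05×56 = 270 + 329.78 + 226.8 = 826.58
ΣP(Feb 2016)Q(Feb 2016) = 7.62×40 + 26.08×11 + 3.81×56 = 304.8 + 286.88 + 213.36 = 805.04
link = 826.58/805.04 = 1.026756
Chained index = 100 × 1.068764 × 1.026756 = 109.7361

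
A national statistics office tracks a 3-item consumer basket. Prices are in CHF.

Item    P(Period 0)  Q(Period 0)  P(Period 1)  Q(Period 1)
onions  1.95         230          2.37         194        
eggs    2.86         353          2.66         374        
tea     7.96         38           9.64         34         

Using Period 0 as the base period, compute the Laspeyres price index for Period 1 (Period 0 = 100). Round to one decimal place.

Laspeyres price index uses base-period quantities as weights.
ΣP(Period 1)·Q(Period 0) = 2.37×230 + 2.66×353 + 9.64×38 = 545.1 + 938.98 + 366.32 = 1850.4
ΣP(Period 0)·Q(Period 0) = 1.95×230 + 2.86×353 + 7.96×38 = 448.5 + 1009.58 + 302.48 = 1760.56
Index = 1850.4 / 1760.56 × 100 = 105.1029

105.1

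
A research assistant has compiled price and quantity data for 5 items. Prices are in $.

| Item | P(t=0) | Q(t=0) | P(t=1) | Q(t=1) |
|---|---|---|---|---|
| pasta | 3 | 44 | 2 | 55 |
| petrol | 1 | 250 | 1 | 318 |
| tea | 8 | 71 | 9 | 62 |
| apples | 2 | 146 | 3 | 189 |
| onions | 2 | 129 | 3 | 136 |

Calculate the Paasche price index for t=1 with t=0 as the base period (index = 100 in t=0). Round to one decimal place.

Paasche price index uses current-period quantities as weights.
ΣP(t=1)·Q(t=1) = 2×55 + 1×318 + 9×62 + 3×189 + 3×136 = 110 + 318 + 558 + 567 + 408 = 1961
ΣP(t=0)·Q(t=1) = 3×55 + 1×318 + 8×62 + 2×189 + 2×136 = 165 + 318 + 496 + 378 + 272 = 1629
Index = 1961 / 1629 × 100 = 120.3806

120.4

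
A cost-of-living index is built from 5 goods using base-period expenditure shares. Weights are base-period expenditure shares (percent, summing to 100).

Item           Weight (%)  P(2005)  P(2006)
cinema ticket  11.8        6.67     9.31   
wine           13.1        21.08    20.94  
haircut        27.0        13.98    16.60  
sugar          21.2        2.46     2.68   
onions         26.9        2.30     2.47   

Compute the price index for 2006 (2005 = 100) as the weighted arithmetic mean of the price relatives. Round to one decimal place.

113.5

cinema ticket: 11.8 × (9.31/6.67) = 11.8 × 1.395802 = 16.4705
wine: 13.1 × (20.94/21.08) = 13.1 × 0.993359 = 13.0130
haircut: 27.0 × (16.60/13.98) = 27.0 × 1.187411 = 32.0601
sugar: 21.2 × (2.68/2.46) = 21.2 × 1.089431 = 23.0959
onions: 26.9 × (2.47/2.30) = 26.9 × 1.073913 = 28.8883
Index = Σ wᵢ·(p₁ᵢ/p₀ᵢ) = 16.4705 + 13.0130 + 32.0601 + 23.0959 + 28.8883 = 113.5277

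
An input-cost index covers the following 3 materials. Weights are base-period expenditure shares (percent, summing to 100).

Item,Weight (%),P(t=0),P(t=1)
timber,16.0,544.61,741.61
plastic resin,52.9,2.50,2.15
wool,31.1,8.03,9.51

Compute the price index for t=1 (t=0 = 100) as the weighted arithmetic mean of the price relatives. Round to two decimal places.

timber: 16.0 × (741.61/544.61) = 16.0 × 1.361727 = 21.7876
plastic resin: 52.9 × (2.15/2.50) = 52.9 × 0.860000 = 45.4940
wool: 31.1 × (9.51/8.03) = 31.1 × 1.184309 = 36.8320
Index = Σ wᵢ·(p₁ᵢ/p₀ᵢ) = 21.7876 + 45.4940 + 36.8320 = 104.1136

104.11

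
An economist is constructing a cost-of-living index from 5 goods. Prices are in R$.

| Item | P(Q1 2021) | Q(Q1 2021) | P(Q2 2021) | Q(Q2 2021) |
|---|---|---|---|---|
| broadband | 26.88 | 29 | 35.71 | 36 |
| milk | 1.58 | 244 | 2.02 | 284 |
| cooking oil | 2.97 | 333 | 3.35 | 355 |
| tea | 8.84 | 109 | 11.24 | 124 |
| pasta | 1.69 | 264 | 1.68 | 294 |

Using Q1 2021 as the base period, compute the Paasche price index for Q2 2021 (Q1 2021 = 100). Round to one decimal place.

Paasche price index uses current-period quantities as weights.
ΣP(Q2 2021)·Q(Q2 2021) = 35.71×36 + 2.02×284 + 3.35×355 + 11.24×124 + 1.68×294 = 1285.56 + 573.68 + 1189.25 + 1393.76 + 493.92 = 4936.17
ΣP(Q1 2021)·Q(Q2 2021) = 26.88×36 + 1.58×284 + 2.97×355 + 8.84×124 + 1.69×294 = 967.68 + 448.72 + 1054.35 + 1096.16 + 496.86 = 4063.77
Index = 4936.17 / 4063.77 × 100 = 121.4678

121.5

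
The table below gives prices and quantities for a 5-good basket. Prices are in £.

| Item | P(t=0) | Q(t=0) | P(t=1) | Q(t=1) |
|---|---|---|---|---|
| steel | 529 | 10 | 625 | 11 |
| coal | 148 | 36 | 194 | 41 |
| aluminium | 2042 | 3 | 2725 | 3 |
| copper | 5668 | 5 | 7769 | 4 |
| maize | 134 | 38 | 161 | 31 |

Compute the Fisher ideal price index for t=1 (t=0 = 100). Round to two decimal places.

132.01

Laspeyres component (base-period weights):
ΣP(t=1)Q(t=0) = 625×10 + 194×36 + 2725×3 + 7769×5 + 161×38 = 6250 + 6984 + 8175 + 38845 + 6118 = 66372
ΣP(t=0)Q(t=0) = 529×10 + 148×36 + 2042×3 + 5668×5 + 134×38 = 5290 + 5328 + 6126 + 28340 + 5092 = 50176
L = 66372 / 50176 × 100 = 132.2784
Paasche component (current-period weights):
ΣP(t=1)Q(t=1) = 625×11 + 194×41 + 2725×3 + 7769×4 + 161×31 = 6875 + 7954 + 8175 + 31076 + 4991 = 59071
ΣP(t=0)Q(t=1) = 529×11 + 148×41 + 2042×3 + 5668×4 + 134×31 = 5819 + 6068 + 6126 + 22672 + 4154 = 44839
P = 59071 / 44839 × 100 = 131.7402
Fisher = √(L × P) = √(132.2784 × 131.7402) = 132.0090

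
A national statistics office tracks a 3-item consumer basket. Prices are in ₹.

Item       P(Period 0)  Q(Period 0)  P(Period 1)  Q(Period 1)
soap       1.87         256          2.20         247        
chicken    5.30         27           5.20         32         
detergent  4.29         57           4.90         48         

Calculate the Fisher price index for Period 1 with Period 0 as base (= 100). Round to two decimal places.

Laspeyres component (base-period weights):
ΣP(Period 1)Q(Period 0) = 2.20×256 + 5.20×27 + 4.90×57 = 563.2 + 140.4 + 279.3 = 982.9
ΣP(Period 0)Q(Period 0) = 1.87×256 + 5.30×27 + 4.29×57 = 478.72 + 143.1 + 244.53 = 866.35
L = 982.9 / 866.35 × 100 = 113.4530
Paasche component (current-period weights):
ΣP(Period 1)Q(Period 1) = 2.20×247 + 5.20×32 + 4.90×48 = 543.4 + 166.4 + 235.2 = 945
ΣP(Period 0)Q(Period 1) = 1.87×247 + 5.30×32 + 4.29×48 = 461.89 + 169.6 + 205.92 = 837.41
P = 945 / 837.41 × 100 = 112.8479
Fisher = √(L × P) = √(113.4530 × 112.8479) = 113.1501

113.15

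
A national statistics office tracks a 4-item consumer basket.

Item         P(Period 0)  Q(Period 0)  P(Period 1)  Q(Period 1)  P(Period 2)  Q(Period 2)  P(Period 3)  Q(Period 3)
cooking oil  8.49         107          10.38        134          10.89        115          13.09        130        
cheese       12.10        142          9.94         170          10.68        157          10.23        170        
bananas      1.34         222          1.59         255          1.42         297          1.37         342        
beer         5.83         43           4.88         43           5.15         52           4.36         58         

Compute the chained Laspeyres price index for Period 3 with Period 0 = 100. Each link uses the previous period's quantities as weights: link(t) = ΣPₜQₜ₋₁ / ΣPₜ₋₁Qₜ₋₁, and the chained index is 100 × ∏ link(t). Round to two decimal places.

Link Period 0→Period 1:
ΣP(Period 1)Q(Period 0) = 10.38×107 + 9.94×142 + 1.59×222 + 4.88×43 = 1110.66 + 1411.48 + 352.98 + 209.84 = 3084.96
ΣP(Period 0)Q(Period 0) = 8.49×107 + 12.10×142 + 1.34×222 + 5.83×43 = 908.43 + 1718.2 + 297.48 + 250.69 = 3174.8
link = 3084.96/3174.8 = 0.971702
Link Period 1→Period 2:
ΣP(Period 2)Q(Period 1) = 10.89×134 + 10.68×170 + 1.42×255 + 5.15×43 = 1459.26 + 1815.6 + 362.1 + 221.45 = 3858.41
ΣP(Period 1)Q(Period 1) = 10.38×134 + 9.94×170 + 1.59×255 + 4.88×43 = 1390.92 + 1689.8 + 405.45 + 209.84 = 3696.01
link = 3858.41/3696.01 = 1.043939
Link Period 2→Period 3:
ΣP(Period 3)Q(Period 2) = 13.09×115 + 10.23×157 + 1.37×297 + 4.36×52 = 1505.35 + 1606.11 + 406.89 + 226.72 = 3745.07
ΣP(Period 2)Q(Period 2) = 10.89×115 + 10.68×157 + 1.42×297 + 5.15×52 = 1252.35 + 1676.76 + 421.74 + 267.8 = 3618.65
link = 3745.07/3618.65 = 1.034936
Chained index = 100 × 0.971702 × 1.043939 × 1.034936 = 104.9837

104.98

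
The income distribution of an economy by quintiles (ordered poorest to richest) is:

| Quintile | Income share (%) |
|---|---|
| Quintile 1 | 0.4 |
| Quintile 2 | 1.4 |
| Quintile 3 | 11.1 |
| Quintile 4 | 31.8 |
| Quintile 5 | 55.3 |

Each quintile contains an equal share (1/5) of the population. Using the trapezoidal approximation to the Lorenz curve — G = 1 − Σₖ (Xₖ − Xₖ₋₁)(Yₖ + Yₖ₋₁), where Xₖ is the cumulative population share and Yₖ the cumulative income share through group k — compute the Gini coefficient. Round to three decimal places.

0.561

Cumulative income shares Yₖ: 0.0040, 0.0180, 0.1290, 0.4470, 1.0000
Σ (Xₖ−Xₖ₋₁)(Yₖ+Yₖ₋₁) = (1/5)(0.0040+0.0000) + (1/5)(0.0180+0.0040) + (1/5)(0.1290+0.0180) + (1/5)(0.4470+0.1290) + (1/5)(1.0000+0.4470)
  = 0.0008 + 0.0044 + 0.0294 + 0.1152 + 0.2894 = 0.4392
G = 1 − 0.4392 = 0.5608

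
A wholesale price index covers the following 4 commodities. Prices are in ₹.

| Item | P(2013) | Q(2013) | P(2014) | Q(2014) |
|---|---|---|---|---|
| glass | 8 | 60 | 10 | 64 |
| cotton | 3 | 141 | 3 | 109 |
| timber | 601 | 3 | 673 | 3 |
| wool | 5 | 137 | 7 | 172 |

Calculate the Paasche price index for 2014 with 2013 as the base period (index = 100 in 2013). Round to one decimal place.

Paasche price index uses current-period quantities as weights.
ΣP(2014)·Q(2014) = 10×64 + 3×109 + 673×3 + 7×172 = 640 + 327 + 2019 + 1204 = 4190
ΣP(2013)·Q(2014) = 8×64 + 3×109 + 601×3 + 5×172 = 512 + 327 + 1803 + 860 = 3502
Index = 4190 / 3502 × 100 = 119.6459

119.6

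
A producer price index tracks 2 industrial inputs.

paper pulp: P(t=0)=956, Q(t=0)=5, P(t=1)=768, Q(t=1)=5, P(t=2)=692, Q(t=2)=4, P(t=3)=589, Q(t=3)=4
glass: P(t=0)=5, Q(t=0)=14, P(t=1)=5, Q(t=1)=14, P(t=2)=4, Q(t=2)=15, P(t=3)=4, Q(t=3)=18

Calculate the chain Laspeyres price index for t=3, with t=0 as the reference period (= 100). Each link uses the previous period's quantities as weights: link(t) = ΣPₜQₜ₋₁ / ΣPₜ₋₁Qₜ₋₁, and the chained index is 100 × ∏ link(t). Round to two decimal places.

Link t=0→t=1:
ΣP(t=1)Q(t=0) = 768×5 + 5×14 = 3840 + 70 = 3910
ΣP(t=0)Q(t=0) = 956×5 + 5×14 = 4780 + 70 = 4850
link = 3910/4850 = 0.806186
Link t=1→t=2:
ΣP(t=2)Q(t=1) = 692×5 + 4×14 = 3460 + 56 = 3516
ΣP(t=1)Q(t=1) = 768×5 + 5×14 = 3840 + 70 = 3910
link = 3516/3910 = 0.899233
Link t=2→t=3:
ΣP(t=3)Q(t=2) = 589×4 + 4×15 = 2356 + 60 = 2416
ΣP(t=2)Q(t=2) = 692×4 + 4×15 = 2768 + 60 = 2828
link = 2416/2828 = 0.854314
Chained index = 100 × 0.806186 × 0.899233 × 0.854314 = 61.9334

61.93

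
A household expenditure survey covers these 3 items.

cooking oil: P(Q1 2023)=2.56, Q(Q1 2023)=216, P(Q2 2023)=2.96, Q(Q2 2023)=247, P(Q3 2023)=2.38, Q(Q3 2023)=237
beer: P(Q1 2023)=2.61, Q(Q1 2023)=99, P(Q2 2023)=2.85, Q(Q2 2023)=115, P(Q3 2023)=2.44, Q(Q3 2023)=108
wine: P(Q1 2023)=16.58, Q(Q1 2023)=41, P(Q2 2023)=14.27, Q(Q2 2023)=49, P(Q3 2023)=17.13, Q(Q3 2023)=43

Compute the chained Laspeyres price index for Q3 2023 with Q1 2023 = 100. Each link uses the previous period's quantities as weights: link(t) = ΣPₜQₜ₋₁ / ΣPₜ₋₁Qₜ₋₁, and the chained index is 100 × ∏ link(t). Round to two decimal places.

Link Q1 2023→Q2 2023:
ΣP(Q2 2023)Q(Q1 2023) = 2.96×216 + 2.85×99 + 14.27×41 = 639.36 + 282.15 + 585.07 = 1506.58
ΣP(Q1 2023)Q(Q1 2023) = 2.56×216 + 2.61×99 + 16.58×41 = 552.96 + 258.39 + 679.78 = 1491.13
link = 1506.58/1491.13 = 1.010361
Link Q2 2023→Q3 2023:
ΣP(Q3 2023)Q(Q2 2023) = 2.38×247 + 2.44×115 + 17.13×49 = 587.86 + 280.6 + 839.37 = 1707.83
ΣP(Q2 2023)Q(Q2 2023) = 2.96×247 + 2.85×115 + 14.27×49 = 731.12 + 327.75 + 699.23 = 1758.1
link = 1707.83/1758.1 = 0.971407
Chained index = 100 × 1.010361 × 0.971407 = 98.1472

98.15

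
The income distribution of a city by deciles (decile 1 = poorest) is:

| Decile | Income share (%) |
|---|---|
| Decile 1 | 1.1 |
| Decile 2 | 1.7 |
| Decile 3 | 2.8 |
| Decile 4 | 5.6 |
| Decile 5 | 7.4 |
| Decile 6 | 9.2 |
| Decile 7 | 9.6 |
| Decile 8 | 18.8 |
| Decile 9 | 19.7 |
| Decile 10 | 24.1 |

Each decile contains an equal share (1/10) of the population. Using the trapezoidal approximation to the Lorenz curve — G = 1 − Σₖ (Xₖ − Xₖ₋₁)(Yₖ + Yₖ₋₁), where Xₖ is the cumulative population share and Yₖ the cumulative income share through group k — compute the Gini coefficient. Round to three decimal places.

Cumulative income shares Yₖ: 0.0110, 0.0280, 0.0560, 0.1120, 0.1860, 0.2780, 0.3740, 0.5620, 0.7590, 1.0000
Σ (Xₖ−Xₖ₋₁)(Yₖ+Yₖ₋₁) = (1/10)(0.0110+0.0000) + (1/10)(0.0280+0.0110) + (1/10)(0.0560+0.0280) + (1/10)(0.1120+0.0560) + (1/10)(0.1860+0.1120) + (1/10)(0.2780+0.1860) + (1/10)(0.3740+0.2780) + (1/10)(0.5620+0.3740) + (1/10)(0.7590+0.5620) + (1/10)(1.0000+0.7590)
  = 0.0011 + 0.0039 + 0.0084 + 0.0168 + 0.0298 + 0.0464 + 0.0652 + 0.0936 + 0.1321 + 0.1759 = 0.5732
G = 1 − 0.5732 = 0.4268

0.427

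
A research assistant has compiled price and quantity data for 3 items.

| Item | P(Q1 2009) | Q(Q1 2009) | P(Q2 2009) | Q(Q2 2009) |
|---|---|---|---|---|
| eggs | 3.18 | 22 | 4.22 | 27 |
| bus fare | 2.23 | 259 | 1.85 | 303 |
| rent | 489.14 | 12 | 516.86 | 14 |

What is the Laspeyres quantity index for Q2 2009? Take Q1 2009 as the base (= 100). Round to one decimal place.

116.8

Laspeyres quantity index uses base-period prices as weights.
ΣP(Q1 2009)·Q(Q2 2009) = 3.18×27 + 2.23×303 + 489.14×14 = 85.86 + 675.69 + 6847.96 = 7609.51
ΣP(Q1 2009)·Q(Q1 2009) = 3.18×22 + 2.23×259 + 489.14×12 = 69.96 + 577.57 + 5869.68 = 6517.21
Index = 7609.51 / 6517.21 × 100 = 116.7602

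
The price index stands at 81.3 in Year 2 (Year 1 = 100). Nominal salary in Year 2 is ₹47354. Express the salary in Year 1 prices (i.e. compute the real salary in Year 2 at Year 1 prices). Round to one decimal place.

58246.0

Real = Nominal ÷ (Index/100) = 47354 ÷ (81.3/100)
     = 47354 ÷ 0.813 = 58246.0025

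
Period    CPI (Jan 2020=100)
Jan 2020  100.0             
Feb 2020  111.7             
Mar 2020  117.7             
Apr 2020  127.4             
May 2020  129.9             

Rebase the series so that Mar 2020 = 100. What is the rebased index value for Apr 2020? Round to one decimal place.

Rebased(Apr 2020) = 127.4 / 117.7 × 100 = 108.2413

108.2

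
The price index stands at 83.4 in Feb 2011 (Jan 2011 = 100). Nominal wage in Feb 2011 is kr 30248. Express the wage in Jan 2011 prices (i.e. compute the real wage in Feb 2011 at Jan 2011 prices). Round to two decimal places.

Real = Nominal ÷ (Index/100) = 30248 ÷ (83.4/100)
     = 30248 ÷ 0.834 = 36268.5851

36268.59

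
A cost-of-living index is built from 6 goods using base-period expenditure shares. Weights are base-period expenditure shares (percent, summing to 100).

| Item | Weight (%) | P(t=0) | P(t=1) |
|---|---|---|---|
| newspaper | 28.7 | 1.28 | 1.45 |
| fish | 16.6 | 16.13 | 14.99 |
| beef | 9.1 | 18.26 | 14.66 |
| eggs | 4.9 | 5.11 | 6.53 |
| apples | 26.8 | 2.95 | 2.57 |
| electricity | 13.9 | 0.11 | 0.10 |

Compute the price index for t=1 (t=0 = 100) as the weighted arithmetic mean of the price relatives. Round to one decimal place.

97.5

newspaper: 28.7 × (1.45/1.28) = 28.7 × 1.132812 = 32.5117
fish: 16.6 × (14.99/16.13) = 16.6 × 0.929324 = 15.4268
beef: 9.1 × (14.66/18.26) = 9.1 × 0.802848 = 7.3059
eggs: 4.9 × (6.53/5.11) = 4.9 × 1.277886 = 6.2616
apples: 26.8 × (2.57/2.95) = 26.8 × 0.871186 = 23.3478
electricity: 13.9 × (0.10/0.11) = 13.9 × 0.909091 = 12.6364
Index = Σ wᵢ·(p₁ᵢ/p₀ᵢ) = 32.5117 + 15.4268 + 7.3059 + 6.2616 + 23.3478 + 12.6364 = 97.4902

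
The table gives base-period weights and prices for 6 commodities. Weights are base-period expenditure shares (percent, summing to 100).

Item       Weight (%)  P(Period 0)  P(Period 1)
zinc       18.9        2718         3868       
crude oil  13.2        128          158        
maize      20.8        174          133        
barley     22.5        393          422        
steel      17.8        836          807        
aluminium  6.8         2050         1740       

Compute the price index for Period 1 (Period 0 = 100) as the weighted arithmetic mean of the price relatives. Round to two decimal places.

zinc: 18.9 × (3868/2718) = 18.9 × 1.423105 = 26.8967
crude oil: 13.2 × (158/128) = 13.2 × 1.234375 = 16.2937
maize: 20.8 × (133/174) = 20.8 × 0.764368 = 15.8989
barley: 22.5 × (422/393) = 22.5 × 1.073791 = 24.1603
steel: 17.8 × (807/836) = 17.8 × 0.965311 = 17.1825
aluminium: 6.8 × (1740/2050) = 6.8 × 0.848780 = 5.7717
Index = Σ wᵢ·(p₁ᵢ/p₀ᵢ) = 26.8967 + 16.2937 + 15.8989 + 24.1603 + 17.1825 + 5.7717 = 106.2038

106.20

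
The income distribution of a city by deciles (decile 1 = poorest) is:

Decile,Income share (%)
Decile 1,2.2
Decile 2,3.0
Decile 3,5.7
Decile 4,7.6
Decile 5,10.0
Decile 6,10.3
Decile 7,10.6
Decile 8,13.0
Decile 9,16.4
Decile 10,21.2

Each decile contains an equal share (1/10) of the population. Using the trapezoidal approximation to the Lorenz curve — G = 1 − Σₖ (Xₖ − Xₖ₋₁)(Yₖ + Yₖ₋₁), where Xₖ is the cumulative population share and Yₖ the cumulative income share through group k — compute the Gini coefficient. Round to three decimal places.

0.311

Cumulative income shares Yₖ: 0.0220, 0.0520, 0.1090, 0.1850, 0.2850, 0.3880, 0.4940, 0.6240, 0.7880, 1.0000
Σ (Xₖ−Xₖ₋₁)(Yₖ+Yₖ₋₁) = (1/10)(0.0220+0.0000) + (1/10)(0.0520+0.0220) + (1/10)(0.1090+0.0520) + (1/10)(0.1850+0.1090) + (1/10)(0.2850+0.1850) + (1/10)(0.3880+0.2850) + (1/10)(0.4940+0.3880) + (1/10)(0.6240+0.4940) + (1/10)(0.7880+0.6240) + (1/10)(1.0000+0.7880)
  = 0.0022 + 0.0074 + 0.0161 + 0.0294 + 0.0470 + 0.0673 + 0.0882 + 0.1118 + 0.1412 + 0.1788 = 0.6894
G = 1 − 0.6894 = 0.3106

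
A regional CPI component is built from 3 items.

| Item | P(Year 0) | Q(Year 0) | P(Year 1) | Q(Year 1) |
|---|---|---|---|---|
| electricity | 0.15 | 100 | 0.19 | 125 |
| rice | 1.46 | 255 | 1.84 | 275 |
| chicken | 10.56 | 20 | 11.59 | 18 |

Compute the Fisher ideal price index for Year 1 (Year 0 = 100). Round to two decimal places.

120.64

Laspeyres component (base-period weights):
ΣP(Year 1)Q(Year 0) = 0.19×100 + 1.84×255 + 11.59×20 = 19 + 469.2 + 231.8 = 720
ΣP(Year 0)Q(Year 0) = 0.15×100 + 1.46×255 + 10.56×20 = 15 + 372.3 + 211.2 = 598.5
L = 720 / 598.5 × 100 = 120.3008
Paasche component (current-period weights):
ΣP(Year 1)Q(Year 1) = 0.19×125 + 1.84×275 + 11.59×18 = 23.75 + 506 + 208.62 = 738.37
ΣP(Year 0)Q(Year 1) = 0.15×125 + 1.46×275 + 10.56×18 = 18.75 + 401.5 + 190.08 = 610.33
P = 738.37 / 610.33 × 100 = 120.9788
Fisher = √(L × P) = √(120.3008 × 120.9788) = 120.6393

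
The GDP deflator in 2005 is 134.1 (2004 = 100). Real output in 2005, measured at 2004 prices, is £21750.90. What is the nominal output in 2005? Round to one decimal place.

29168.0

Nominal = Real × (Index/100) = 21750.90 × (134.1/100)
        = 21750.90 × 1.341 = 29167.9569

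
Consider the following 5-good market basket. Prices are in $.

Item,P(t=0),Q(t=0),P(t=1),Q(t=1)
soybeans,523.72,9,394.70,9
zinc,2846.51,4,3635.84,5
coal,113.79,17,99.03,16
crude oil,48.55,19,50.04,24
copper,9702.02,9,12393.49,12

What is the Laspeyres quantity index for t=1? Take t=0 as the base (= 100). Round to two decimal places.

Laspeyres quantity index uses base-period prices as weights.
ΣP(t=0)·Q(t=1) = 523.72×9 + 2846.51×5 + 113.79×16 + 48.55×24 + 9702.02×12 = 4713.48 + 14232.55 + 1820.64 + 1165.2 + 116424.24 = 138356.11
ΣP(t=0)·Q(t=0) = 523.72×9 + 2846.51×4 + 113.79×17 + 48.55×19 + 9702.02×9 = 4713.48 + 11386.04 + 1934.43 + 922.45 + 87318.18 = 106274.58
Index = 138356.11 / 106274.58 × 100 = 130.1874

130.19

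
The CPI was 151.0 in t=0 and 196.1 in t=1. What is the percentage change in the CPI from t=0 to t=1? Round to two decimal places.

Change = (196.1 − 151.0) / 151.0 × 100
       = 45.1 / 151.0 × 100 = 29.8675%

29.87%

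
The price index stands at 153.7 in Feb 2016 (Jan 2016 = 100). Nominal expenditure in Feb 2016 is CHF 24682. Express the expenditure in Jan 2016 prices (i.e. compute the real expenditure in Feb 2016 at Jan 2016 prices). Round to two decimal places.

16058.56

Real = Nominal ÷ (Index/100) = 24682 ÷ (153.7/100)
     = 24682 ÷ 1.537 = 16058.5556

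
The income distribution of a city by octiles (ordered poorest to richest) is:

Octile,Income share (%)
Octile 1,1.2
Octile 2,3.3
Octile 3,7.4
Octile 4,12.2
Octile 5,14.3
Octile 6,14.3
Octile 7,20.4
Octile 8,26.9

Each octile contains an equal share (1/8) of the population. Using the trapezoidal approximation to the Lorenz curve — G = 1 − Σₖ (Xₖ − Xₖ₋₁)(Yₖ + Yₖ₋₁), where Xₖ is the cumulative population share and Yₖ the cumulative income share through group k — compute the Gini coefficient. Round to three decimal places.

Cumulative income shares Yₖ: 0.0120, 0.0450, 0.1190, 0.2410, 0.3840, 0.5270, 0.7310, 1.0000
Σ (Xₖ−Xₖ₋₁)(Yₖ+Yₖ₋₁) = (1/8)(0.0120+0.0000) + (1/8)(0.0450+0.0120) + (1/8)(0.1190+0.0450) + (1/8)(0.2410+0.1190) + (1/8)(0.3840+0.2410) + (1/8)(0.5270+0.3840) + (1/8)(0.7310+0.5270) + (1/8)(1.0000+0.7310)
  = 0.0015 + 0.0071 + 0.0205 + 0.0450 + 0.0781 + 0.1139 + 0.1573 + 0.2164 = 0.6398
G = 1 − 0.6398 = 0.3602

0.360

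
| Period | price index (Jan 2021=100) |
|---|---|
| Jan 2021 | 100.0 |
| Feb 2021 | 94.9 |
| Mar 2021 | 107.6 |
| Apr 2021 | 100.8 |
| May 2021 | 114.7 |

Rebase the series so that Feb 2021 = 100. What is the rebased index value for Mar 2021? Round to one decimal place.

Rebased(Mar 2021) = 107.6 / 94.9 × 100 = 113.3825

113.4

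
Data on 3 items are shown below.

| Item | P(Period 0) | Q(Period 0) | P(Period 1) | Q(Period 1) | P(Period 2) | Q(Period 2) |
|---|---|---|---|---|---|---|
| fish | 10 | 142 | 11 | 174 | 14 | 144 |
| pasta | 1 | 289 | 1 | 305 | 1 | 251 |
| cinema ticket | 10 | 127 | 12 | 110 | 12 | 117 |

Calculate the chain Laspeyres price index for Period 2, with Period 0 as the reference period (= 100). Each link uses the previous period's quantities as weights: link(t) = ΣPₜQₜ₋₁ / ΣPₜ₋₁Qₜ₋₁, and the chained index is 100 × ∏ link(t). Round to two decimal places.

130.00

Link Period 0→Period 1:
ΣP(Period 1)Q(Period 0) = 11×142 + 1×289 + 12×127 = 1562 + 289 + 1524 = 3375
ΣP(Period 0)Q(Period 0) = 10×142 + 1×289 + 10×127 = 1420 + 289 + 1270 = 2979
link = 3375/2979 = 1.132931
Link Period 1→Period 2:
ΣP(Period 2)Q(Period 1) = 14×174 + 1×305 + 12×110 = 2436 + 305 + 1320 = 4061
ΣP(Period 1)Q(Period 1) = 11×174 + 1×305 + 12×110 = 1914 + 305 + 1320 = 3539
link = 4061/3539 = 1.147499
Chained index = 100 × 1.132931 × 1.147499 = 130.0037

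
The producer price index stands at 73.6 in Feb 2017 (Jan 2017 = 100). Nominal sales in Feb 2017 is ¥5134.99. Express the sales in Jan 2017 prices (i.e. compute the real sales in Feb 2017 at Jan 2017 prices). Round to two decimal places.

6976.89

Real = Nominal ÷ (Index/100) = 5134.99 ÷ (73.6/100)
     = 5134.99 ÷ 0.736 = 6976.8886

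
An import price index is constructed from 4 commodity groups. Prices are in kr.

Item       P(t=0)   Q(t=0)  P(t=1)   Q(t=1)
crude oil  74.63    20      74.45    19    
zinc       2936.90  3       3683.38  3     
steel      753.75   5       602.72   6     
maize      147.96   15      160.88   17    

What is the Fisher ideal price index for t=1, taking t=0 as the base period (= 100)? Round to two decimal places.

Laspeyres component (base-period weights):
ΣP(t=1)Q(t=0) = 74.45×20 + 3683.38×3 + 602.72×5 + 160.88×15 = 1489 + 11050.14 + 3013.6 + 2413.2 = 17965.94
ΣP(t=0)Q(t=0) = 74.63×20 + 2936.90×3 + 753.75×5 + 147.96×15 = 1492.6 + 8810.7 + 3768.75 + 2219.4 = 16291.45
L = 17965.94 / 16291.45 × 100 = 110.2783
Paasche component (current-period weights):
ΣP(t=1)Q(t=1) = 74.45×19 + 3683.38×3 + 602.72×6 + 160.88×17 = 1414.55 + 11050.14 + 3616.32 + 2734.96 = 18815.97
ΣP(t=0)Q(t=1) = 74.63×19 + 2936.90×3 + 753.75×6 + 147.96×17 = 1417.97 + 8810.7 + 4522.5 + 2515.32 = 17266.49
P = 18815.97 / 17266.49 × 100 = 108.9739
Fisher = √(L × P) = √(110.2783 × 108.9739) = 109.6242

109.62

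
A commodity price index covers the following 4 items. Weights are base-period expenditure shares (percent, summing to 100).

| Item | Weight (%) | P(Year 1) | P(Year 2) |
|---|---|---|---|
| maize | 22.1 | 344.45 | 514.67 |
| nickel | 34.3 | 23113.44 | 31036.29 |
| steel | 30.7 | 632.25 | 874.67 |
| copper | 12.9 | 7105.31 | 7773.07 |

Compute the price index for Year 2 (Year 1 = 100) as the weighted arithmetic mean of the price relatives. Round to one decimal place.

maize: 22.1 × (514.67/344.45) = 22.1 × 1.494179 = 33.0214
nickel: 34.3 × (31036.29/23113.44) = 34.3 × 1.342781 = 46.0574
steel: 30.7 × (874.67/632.25) = 30.7 × 1.383424 = 42.4711
copper: 12.9 × (7773.07/7105.31) = 12.9 × 1.093980 = 14.1123
Index = Σ wᵢ·(p₁ᵢ/p₀ᵢ) = 33.0214 + 46.0574 + 42.4711 + 14.1123 = 135.6622

135.7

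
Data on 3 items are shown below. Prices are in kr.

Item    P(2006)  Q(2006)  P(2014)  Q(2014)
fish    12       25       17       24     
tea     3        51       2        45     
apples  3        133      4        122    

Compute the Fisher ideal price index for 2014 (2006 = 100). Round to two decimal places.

Laspeyres component (base-period weights):
ΣP(2014)Q(2006) = 17×25 + 2×51 + 4×133 = 425 + 102 + 532 = 1059
ΣP(2006)Q(2006) = 12×25 + 3×51 + 3×133 = 300 + 153 + 399 = 852
L = 1059 / 852 × 100 = 124.2958
Paasche component (current-period weights):
ΣP(2014)Q(2014) = 17×24 + 2×45 + 4×122 = 408 + 90 + 488 = 986
ΣP(2006)Q(2014) = 12×24 + 3×45 + 3×122 = 288 + 135 + 366 = 789
P = 986 / 789 × 100 = 124.9683
Fisher = √(L × P) = √(124.2958 × 124.9683) = 124.6316

124.63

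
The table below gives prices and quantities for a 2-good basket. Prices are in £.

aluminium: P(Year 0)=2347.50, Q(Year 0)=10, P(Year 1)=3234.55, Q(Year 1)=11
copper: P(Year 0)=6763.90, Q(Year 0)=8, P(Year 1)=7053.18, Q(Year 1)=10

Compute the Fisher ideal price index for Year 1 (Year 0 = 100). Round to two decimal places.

113.97

Laspeyres component (base-period weights):
ΣP(Year 1)Q(Year 0) = 3234.55×10 + 7053.18×8 = 32345.5 + 56425.44 = 88770.94
ΣP(Year 0)Q(Year 0) = 2347.50×10 + 6763.90×8 = 23475 + 54111.2 = 77586.2
L = 88770.94 / 77586.2 × 100 = 114.4159
Paasche component (current-period weights):
ΣP(Year 1)Q(Year 1) = 3234.55×11 + 7053.18×10 = 35580.05 + 70531.8 = 106111.85
ΣP(Year 0)Q(Year 1) = 2347.50×11 + 6763.90×10 = 25822.5 + 67639 = 93461.5
P = 106111.85 / 93461.5 × 100 = 113.5354
Fisher = √(L × P) = √(114.4159 × 113.5354) = 113.9748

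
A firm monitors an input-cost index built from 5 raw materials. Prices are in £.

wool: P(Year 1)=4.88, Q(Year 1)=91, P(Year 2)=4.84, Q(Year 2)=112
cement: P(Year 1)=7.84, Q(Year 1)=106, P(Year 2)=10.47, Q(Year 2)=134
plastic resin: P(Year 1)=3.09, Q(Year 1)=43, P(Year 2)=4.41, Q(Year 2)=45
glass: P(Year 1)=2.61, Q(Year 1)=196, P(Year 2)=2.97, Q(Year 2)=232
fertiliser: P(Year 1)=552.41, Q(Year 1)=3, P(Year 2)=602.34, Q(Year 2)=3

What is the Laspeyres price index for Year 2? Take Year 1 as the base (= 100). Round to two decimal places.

115.44

Laspeyres price index uses base-period quantities as weights.
ΣP(Year 2)·Q(Year 1) = 4.84×91 + 10.47×106 + 4.41×43 + 2.97×196 + 602.34×3 = 440.44 + 1109.82 + 189.63 + 582.12 + 1807.02 = 4129.03
ΣP(Year 1)·Q(Year 1) = 4.88×91 + 7.84×106 + 3.09×43 + 2.61×196 + 552.41×3 = 444.08 + 831.04 + 132.87 + 511.56 + 1657.23 = 3576.78
Index = 4129.03 / 3576.78 × 100 = 115.4399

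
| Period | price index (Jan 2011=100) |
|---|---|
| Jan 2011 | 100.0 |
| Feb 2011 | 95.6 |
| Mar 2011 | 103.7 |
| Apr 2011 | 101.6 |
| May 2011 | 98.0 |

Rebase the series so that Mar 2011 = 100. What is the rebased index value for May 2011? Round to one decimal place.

94.5

Rebased(May 2011) = 98.0 / 103.7 × 100 = 94.5034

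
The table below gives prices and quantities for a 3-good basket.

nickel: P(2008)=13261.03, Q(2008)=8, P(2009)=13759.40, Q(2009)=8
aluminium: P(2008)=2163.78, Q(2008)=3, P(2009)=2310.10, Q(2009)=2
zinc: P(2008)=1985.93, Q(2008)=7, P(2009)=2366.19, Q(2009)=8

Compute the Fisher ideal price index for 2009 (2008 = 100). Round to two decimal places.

105.70

Laspeyres component (base-period weights):
ΣP(2009)Q(2008) = 13759.40×8 + 2310.10×3 + 2366.19×7 = 110075.2 + 6930.3 + 16563.33 = 133568.83
ΣP(2008)Q(2008) = 13261.03×8 + 2163.78×3 + 1985.93×7 = 106088.24 + 6491.34 + 13901.51 = 126481.09
L = 133568.83 / 126481.09 × 100 = 105.6038
Paasche component (current-period weights):
ΣP(2009)Q(2009) = 13759.40×8 + 2310.10×2 + 2366.19×8 = 110075.2 + 4620.2 + 18929.52 = 133624.92
ΣP(2008)Q(2009) = 13261.03×8 + 2163.78×2 + 1985.93×8 = 106088.24 + 4327.56 + 15887.44 = 126303.24
P = 133624.92 / 126303.24 × 100 = 105.7969
Fisher = √(L × P) = √(105.6038 × 105.7969) = 105.7003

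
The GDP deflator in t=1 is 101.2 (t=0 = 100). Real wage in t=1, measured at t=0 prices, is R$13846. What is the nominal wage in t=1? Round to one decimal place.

Nominal = Real × (Index/100) = 13846 × (101.2/100)
        = 13846 × 1.012 = 14012.1520

14012.2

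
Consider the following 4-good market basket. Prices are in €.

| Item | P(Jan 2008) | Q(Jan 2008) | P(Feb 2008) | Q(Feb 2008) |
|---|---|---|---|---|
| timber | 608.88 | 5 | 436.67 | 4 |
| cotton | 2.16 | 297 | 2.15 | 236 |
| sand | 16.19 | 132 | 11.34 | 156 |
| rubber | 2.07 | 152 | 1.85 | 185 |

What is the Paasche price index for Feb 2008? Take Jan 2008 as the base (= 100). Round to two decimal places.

74.57

Paasche price index uses current-period quantities as weights.
ΣP(Feb 2008)·Q(Feb 2008) = 436.67×4 + 2.15×236 + 11.34×156 + 1.85×185 = 1746.68 + 507.4 + 1769.04 + 342.25 = 4365.37
ΣP(Jan 2008)·Q(Feb 2008) = 608.88×4 + 2.16×236 + 16.19×156 + 2.07×185 = 2435.52 + 509.76 + 2525.64 + 382.95 = 5853.87
Index = 4365.37 / 5853.87 × 100 = 74.5724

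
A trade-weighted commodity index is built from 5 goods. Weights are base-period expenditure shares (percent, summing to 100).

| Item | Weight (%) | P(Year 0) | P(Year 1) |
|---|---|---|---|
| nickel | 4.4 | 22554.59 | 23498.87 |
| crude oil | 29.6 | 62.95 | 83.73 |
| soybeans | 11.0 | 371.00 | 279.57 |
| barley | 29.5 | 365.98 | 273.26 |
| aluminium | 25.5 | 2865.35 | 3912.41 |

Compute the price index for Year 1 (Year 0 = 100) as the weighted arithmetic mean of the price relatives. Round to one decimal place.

nickel: 4.4 × (23498.87/22554.59) = 4.4 × 1.041866 = 4.5842
crude oil: 29.6 × (83.73/62.95) = 29.6 × 1.330103 = 39.3711
soybeans: 11.0 × (279.57/371.00) = 11.0 × 0.753558 = 8.2891
barley: 29.5 × (273.26/365.98) = 29.5 × 0.746653 = 22.0263
aluminium: 25.5 × (3912.41/2865.35) = 25.5 × 1.365421 = 34.8182
Index = Σ wᵢ·(p₁ᵢ/p₀ᵢ) = 4.5842 + 39.3711 + 8.2891 + 22.0263 + 34.8182 = 109.0889

109.1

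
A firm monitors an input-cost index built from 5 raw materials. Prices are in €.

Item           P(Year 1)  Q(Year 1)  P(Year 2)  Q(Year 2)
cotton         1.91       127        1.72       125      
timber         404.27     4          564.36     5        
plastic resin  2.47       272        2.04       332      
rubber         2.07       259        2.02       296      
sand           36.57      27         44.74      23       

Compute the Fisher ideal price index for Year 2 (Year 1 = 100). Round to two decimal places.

117.62

Laspeyres component (base-period weights):
ΣP(Year 2)Q(Year 1) = 1.72×127 + 564.36×4 + 2.04×272 + 2.02×259 + 44.74×27 = 218.44 + 2257.44 + 554.88 + 523.18 + 1207.98 = 4761.92
ΣP(Year 1)Q(Year 1) = 1.91×127 + 404.27×4 + 2.47×272 + 2.07×259 + 36.57×27 = 242.57 + 1617.08 + 671.84 + 536.13 + 987.39 = 4055.01
L = 4761.92 / 4055.01 × 100 = 117.4330
Paasche component (current-period weights):
ΣP(Year 2)Q(Year 2) = 1.72×125 + 564.36×5 + 2.04×332 + 2.02×296 + 44.74×23 = 215 + 2821.8 + 677.28 + 597.92 + 1029.02 = 5341.02
ΣP(Year 1)Q(Year 2) = 1.91×125 + 404.27×5 + 2.47×332 + 2.07×296 + 36.57×23 = 238.75 + 2021.35 + 820.04 + 612.72 + 841.11 = 4533.97
P = 5341.02 / 4533.97 × 100 = 117.8001
Fisher = √(L × P) = √(117.4330 × 117.8001) = 117.6164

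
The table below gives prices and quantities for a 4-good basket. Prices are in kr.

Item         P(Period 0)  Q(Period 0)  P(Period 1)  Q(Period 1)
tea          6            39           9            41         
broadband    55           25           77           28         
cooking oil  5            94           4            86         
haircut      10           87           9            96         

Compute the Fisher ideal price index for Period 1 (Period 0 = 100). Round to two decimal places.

117.01

Laspeyres component (base-period weights):
ΣP(Period 1)Q(Period 0) = 9×39 + 77×25 + 4×94 + 9×87 = 351 + 1925 + 376 + 783 = 3435
ΣP(Period 0)Q(Period 0) = 6×39 + 55×25 + 5×94 + 10×87 = 234 + 1375 + 470 + 870 = 2949
L = 3435 / 2949 × 100 = 116.4802
Paasche component (current-period weights):
ΣP(Period 1)Q(Period 1) = 9×41 + 77×28 + 4×86 + 9×96 = 369 + 2156 + 344 + 864 = 3733
ΣP(Period 0)Q(Period 1) = 6×41 + 55×28 + 5×86 + 10×96 = 246 + 1540 + 430 + 960 = 3176
P = 3733 / 3176 × 100 = 117.5378
Fisher = √(L × P) = √(116.4802 × 117.5378) = 117.0078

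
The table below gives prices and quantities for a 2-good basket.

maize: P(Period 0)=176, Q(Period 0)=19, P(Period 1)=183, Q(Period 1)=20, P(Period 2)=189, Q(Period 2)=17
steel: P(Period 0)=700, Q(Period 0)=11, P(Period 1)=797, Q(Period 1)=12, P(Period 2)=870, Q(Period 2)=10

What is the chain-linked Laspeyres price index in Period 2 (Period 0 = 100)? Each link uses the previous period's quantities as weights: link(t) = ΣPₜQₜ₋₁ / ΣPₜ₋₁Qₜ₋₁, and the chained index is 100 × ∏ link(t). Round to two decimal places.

119.22

Link Period 0→Period 1:
ΣP(Period 1)Q(Period 0) = 183×19 + 797×11 = 3477 + 8767 = 12244
ΣP(Period 0)Q(Period 0) = 176×19 + 700×11 = 3344 + 7700 = 11044
link = 12244/11044 = 1.108656
Link Period 1→Period 2:
ΣP(Period 2)Q(Period 1) = 189×20 + 870×12 = 3780 + 10440 = 14220
ΣP(Period 1)Q(Period 1) = 183×20 + 797×12 = 3660 + 9564 = 13224
link = 14220/13224 = 1.075318
Chained index = 100 × 1.108656 × 1.075318 = 119.2158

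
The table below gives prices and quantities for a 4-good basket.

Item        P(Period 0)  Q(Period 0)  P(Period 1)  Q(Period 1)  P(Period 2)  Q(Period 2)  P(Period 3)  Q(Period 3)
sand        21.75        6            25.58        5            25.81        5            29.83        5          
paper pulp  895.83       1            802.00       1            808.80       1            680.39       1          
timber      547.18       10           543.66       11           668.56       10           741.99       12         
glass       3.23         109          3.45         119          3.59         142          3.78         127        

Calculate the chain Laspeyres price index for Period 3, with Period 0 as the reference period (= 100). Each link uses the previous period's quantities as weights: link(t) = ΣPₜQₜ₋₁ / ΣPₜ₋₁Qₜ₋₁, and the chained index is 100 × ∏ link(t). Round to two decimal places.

Link Period 0→Period 1:
ΣP(Period 1)Q(Period 0) = 25.58×6 + 802.00×1 + 543.66×10 + 3.45×109 = 153.48 + 802 + 5436.6 + 376.05 = 6768.13
ΣP(Period 0)Q(Period 0) = 21.75×6 + 895.83×1 + 547.18×10 + 3.23×109 = 130.5 + 895.83 + 5471.8 + 352.07 = 6850.2
link = 6768.13/6850.2 = 0.988019
Link Period 1→Period 2:
ΣP(Period 2)Q(Period 1) = 25.81×5 + 808.80×1 + 668.56×11 + 3.59×119 = 129.05 + 808.8 + 7354.16 + 427.21 = 8719.22
ΣP(Period 1)Q(Period 1) = 25.58×5 + 802.00×1 + 543.66×11 + 3.45×119 = 127.9 + 802 + 5980.26 + 410.55 = 7320.71
link = 8719.22/7320.71 = 1.191035
Link Period 2→Period 3:
ΣP(Period 3)Q(Period 2) = 29.83×5 + 680.39×1 + 741.99×10 + 3.78×142 = 149.15 + 680.39 + 7419.9 + 536.76 = 8786.2
ΣP(Period 2)Q(Period 2) = 25.81×5 + 808.80×1 + 668.56×10 + 3.59×142 = 129.05 + 808.8 + 6685.6 + 509.78 = 8133.23
link = 8786.2/8133.23 = 1.080284
Chained index = 100 × 0.988019 × 1.191035 × 1.080284 = 127.1241

127.12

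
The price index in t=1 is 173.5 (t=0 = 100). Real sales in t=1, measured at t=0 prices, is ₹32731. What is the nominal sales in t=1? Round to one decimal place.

Nominal = Real × (Index/100) = 32731 × (173.5/100)
        = 32731 × 1.735 = 56788.2850

56788.3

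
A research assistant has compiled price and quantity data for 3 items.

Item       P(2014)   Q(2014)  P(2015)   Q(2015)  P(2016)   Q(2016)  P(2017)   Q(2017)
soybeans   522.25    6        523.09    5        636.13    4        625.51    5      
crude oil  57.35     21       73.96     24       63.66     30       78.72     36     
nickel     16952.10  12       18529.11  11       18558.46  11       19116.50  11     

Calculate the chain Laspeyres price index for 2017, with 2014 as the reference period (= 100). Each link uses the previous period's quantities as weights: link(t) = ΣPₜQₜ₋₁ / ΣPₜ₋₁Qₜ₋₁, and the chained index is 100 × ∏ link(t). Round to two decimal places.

Link 2014→2015:
ΣP(2015)Q(2014) = 523.09×6 + 73.96×21 + 18529.11×12 = 3138.54 + 1553.16 + 222349.32 = 227041.02
ΣP(2014)Q(2014) = 522.25×6 + 57.35×21 + 16952.10×12 = 3133.5 + 1204.35 + 203425.2 = 207763.05
link = 227041.02/207763.05 = 1.092788
Link 2015→2016:
ΣP(2016)Q(2015) = 636.13×5 + 63.66×24 + 18558.46×11 = 3180.65 + 1527.84 + 204143.06 = 208851.55
ΣP(2015)Q(2015) = 523.09×5 + 73.96×24 + 18529.11×11 = 2615.45 + 1775.04 + 203820.21 = 208210.7
link = 208851.55/208210.7 = 1.003078
Link 2016→2017:
ΣP(2017)Q(2016) = 625.51×4 + 78.72×30 + 19116.50×11 = 2502.04 + 2361.6 + 210281.5 = 215145.14
ΣP(2016)Q(2016) = 636.13×4 + 63.66×30 + 18558.46×11 = 2544.52 + 1909.8 + 204143.06 = 208597.38
link = 215145.14/208597.38 = 1.031389
Chained index = 100 × 1.092788 × 1.003078 × 1.031389 = 113.0559

113.06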